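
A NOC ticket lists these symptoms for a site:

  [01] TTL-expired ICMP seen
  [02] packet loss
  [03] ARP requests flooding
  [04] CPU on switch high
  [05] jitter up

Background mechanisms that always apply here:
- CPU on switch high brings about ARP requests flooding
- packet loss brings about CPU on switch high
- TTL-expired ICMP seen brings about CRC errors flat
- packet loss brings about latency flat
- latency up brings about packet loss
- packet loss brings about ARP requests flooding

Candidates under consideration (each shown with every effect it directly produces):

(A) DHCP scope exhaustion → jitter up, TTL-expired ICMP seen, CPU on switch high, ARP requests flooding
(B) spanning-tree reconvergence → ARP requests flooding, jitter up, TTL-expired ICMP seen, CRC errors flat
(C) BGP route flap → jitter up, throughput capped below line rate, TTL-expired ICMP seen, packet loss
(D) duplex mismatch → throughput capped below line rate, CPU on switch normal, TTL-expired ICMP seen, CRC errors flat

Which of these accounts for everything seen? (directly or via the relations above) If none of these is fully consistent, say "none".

C

Checking each candidate against the observations:
(A) DHCP scope exhaustion — TTL-expired ICMP seen +; packet loss -; ARP requests flooding +; CPU on switch high +; jitter up +
(B) spanning-tree reconvergence — does not account for packet loss, CPU on switch high
(C) BGP route flap — accounts for every observation (ARP requests flooding by packet loss → ARP requests flooding)
(D) duplex mismatch — TTL-expired ICMP seen +; packet loss -; ARP requests flooding -; CPU on switch high -; jitter up -
Only (C) is consistent with every observation.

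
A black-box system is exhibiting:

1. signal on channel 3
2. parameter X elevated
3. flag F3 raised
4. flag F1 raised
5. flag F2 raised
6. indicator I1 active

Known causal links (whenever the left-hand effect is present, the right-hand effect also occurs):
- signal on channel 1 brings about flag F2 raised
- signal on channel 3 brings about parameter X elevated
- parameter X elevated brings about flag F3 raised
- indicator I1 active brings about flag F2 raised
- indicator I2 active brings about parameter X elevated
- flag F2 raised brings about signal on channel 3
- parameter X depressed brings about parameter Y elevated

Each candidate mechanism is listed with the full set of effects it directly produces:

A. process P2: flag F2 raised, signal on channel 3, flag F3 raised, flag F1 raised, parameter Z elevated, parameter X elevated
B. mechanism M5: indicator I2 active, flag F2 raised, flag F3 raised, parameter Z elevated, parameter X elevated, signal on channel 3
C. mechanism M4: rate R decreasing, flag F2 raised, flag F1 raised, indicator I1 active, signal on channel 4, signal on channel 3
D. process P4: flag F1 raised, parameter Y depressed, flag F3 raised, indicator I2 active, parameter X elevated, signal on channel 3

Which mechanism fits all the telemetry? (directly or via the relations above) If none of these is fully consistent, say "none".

C

Per-candidate check:
(A) process P2 — signal on channel 3 yes; parameter X elevated yes; flag F3 raised yes; flag F1 raised yes; flag F2 raised yes; indicator I1 active NO
(B) mechanism M5 — does not account for flag F1 raised, indicator I1 active
(C) mechanism M4 — signal on channel 3 yes; parameter X elevated yes (through signal on channel 3 → parameter X elevated); flag F3 raised yes (through signal on channel 3 → parameter X elevated → flag F3 raised); flag F1 raised yes; flag F2 raised yes; indicator I1 active yes
(D) process P4 — does not account for flag F2 raised, indicator I1 active
(C) is the only candidate with no mismatches.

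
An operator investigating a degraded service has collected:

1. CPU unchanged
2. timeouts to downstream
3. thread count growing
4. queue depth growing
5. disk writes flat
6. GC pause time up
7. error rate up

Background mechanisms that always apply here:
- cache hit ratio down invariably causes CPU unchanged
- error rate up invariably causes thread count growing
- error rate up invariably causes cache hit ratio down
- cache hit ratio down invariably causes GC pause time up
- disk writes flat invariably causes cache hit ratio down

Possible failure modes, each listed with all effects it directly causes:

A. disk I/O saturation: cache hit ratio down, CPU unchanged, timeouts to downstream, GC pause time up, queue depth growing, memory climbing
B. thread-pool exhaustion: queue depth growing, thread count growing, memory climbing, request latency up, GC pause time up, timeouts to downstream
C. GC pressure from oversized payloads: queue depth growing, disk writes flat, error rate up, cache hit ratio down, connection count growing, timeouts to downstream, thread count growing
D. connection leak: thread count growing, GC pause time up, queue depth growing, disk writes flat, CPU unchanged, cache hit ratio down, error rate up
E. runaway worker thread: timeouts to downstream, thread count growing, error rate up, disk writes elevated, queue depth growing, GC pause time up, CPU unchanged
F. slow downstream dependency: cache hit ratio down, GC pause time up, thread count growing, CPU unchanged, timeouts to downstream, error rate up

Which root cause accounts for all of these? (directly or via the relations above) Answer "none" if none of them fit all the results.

Testing each hypothesis:
(A) disk I/O saturation — CPU unchanged match; timeouts to downstream match; thread count growing miss; queue depth growing match; disk writes flat miss; GC pause time up match; error rate up miss
(B) thread-pool exhaustion — does not account for CPU unchanged, disk writes flat, error rate up
(C) GC pressure from oversized payloads — CPU unchanged match (through cache hit ratio down → CPU unchanged); timeouts to downstream match; thread count growing match; queue depth growing match; disk writes flat match; GC pause time up match (through cache hit ratio down → GC pause time up); error rate up match
(D) connection leak — does not account for timeouts to downstream
(E) runaway worker thread — fails on disk writes flat (predicts disk writes elevated, not disk writes flat)
(F) slow downstream dependency — does not account for queue depth growing, disk writes flat
(C) is the only candidate with no mismatches.

C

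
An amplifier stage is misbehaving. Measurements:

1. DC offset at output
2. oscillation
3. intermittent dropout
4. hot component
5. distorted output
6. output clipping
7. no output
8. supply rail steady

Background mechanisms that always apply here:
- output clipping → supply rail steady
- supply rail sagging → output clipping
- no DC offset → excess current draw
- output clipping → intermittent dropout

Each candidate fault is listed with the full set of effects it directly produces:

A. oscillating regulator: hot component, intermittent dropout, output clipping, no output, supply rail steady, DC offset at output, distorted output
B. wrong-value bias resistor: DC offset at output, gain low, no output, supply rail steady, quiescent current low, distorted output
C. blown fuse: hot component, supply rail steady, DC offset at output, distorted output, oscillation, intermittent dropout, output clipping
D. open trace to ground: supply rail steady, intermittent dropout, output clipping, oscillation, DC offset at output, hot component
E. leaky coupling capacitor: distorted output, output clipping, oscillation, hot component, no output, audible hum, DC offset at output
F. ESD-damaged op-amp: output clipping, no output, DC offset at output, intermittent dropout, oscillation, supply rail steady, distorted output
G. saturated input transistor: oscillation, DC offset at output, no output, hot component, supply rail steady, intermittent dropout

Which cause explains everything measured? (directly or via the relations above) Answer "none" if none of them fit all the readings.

Checking each candidate against the observations:
(A) oscillating regulator — does not account for oscillation
(B) wrong-value bias resistor — does not account for oscillation, intermittent dropout, hot component, output clipping
(C) blown fuse — does not account for no output
(D) open trace to ground — does not account for distorted output, no output
(E) leaky coupling capacitor — DC offset at output ✓; oscillation ✓; intermittent dropout ✓ (via output clipping → intermittent dropout); hot component ✓; distorted output ✓; output clipping ✓; no output ✓; supply rail steady ✓ (via output clipping → supply rail steady)
(F) ESD-damaged op-amp — does not account for hot component
(G) saturated input transistor — DC offset at output ✓; oscillation ✓; intermittent dropout ✓; hot component ✓; distorted output ✗; output clipping ✗; no output ✓; supply rail steady ✓
(E) is the only candidate with no mismatches.

E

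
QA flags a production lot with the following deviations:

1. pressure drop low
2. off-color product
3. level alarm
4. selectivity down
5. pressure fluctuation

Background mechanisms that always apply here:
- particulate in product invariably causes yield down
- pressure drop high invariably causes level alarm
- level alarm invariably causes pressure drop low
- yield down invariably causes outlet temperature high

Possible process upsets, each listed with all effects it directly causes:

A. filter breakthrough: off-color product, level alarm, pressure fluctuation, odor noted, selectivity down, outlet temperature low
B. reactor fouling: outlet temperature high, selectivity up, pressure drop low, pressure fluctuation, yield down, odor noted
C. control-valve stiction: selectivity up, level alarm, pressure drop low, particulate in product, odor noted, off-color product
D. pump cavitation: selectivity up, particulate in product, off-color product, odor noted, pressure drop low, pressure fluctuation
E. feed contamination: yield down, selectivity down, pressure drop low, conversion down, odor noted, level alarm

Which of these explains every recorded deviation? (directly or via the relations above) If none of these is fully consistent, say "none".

A

For each candidate, compare predicted effects to what was observed:
(A) filter breakthrough — pressure drop low ✓ (via level alarm → pressure drop low); off-color product ✓; level alarm ✓; selectivity down ✓; pressure fluctuation ✓
(B) reactor fouling — fails on off-color product, level alarm, selectivity down (predicts selectivity up, not selectivity down)
(C) control-valve stiction — fails on selectivity down, pressure fluctuation (predicts selectivity up, not selectivity down)
(D) pump cavitation — fails on level alarm, selectivity down (predicts selectivity up, not selectivity down)
(E) feed contamination — pressure drop low ✓; off-color product ✗; level alarm ✓; selectivity down ✓; pressure fluctuation ✗
Only (A) is consistent with every observation.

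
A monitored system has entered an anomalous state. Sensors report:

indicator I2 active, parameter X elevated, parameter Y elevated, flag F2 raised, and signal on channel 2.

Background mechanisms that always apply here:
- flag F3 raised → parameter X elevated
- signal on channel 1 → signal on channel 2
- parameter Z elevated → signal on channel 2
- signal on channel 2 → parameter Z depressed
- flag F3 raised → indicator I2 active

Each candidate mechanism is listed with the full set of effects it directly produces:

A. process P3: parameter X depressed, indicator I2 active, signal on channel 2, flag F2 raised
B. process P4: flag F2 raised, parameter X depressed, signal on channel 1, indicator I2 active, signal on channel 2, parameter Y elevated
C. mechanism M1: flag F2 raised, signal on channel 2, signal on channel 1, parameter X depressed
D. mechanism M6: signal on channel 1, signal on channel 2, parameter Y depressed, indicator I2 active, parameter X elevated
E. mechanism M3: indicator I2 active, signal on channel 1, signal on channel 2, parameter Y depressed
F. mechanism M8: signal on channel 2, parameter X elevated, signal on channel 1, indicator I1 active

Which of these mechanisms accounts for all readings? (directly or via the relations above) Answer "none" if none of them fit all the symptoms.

none

Testing each hypothesis:
(A) process P3 — fails on parameter X elevated, parameter Y elevated (predicts parameter X depressed, not parameter X elevated)
(B) process P4 — indicator I2 active yes; parameter X elevated NO; parameter Y elevated yes; flag F2 raised yes; signal on channel 2 yes
(C) mechanism M1 — indicator I2 active NO; parameter X elevated NO; parameter Y elevated NO; flag F2 raised yes; signal on channel 2 yes
(D) mechanism M6 — indicator I2 active yes; parameter X elevated yes; parameter Y elevated NO; flag F2 raised NO; signal on channel 2 yes
(E) mechanism M3 — indicator I2 active yes; parameter X elevated NO; parameter Y elevated NO; flag F2 raised NO; signal on channel 2 yes
(F) mechanism M8 — does not account for indicator I2 active, parameter Y elevated, flag F2 raised
Every candidate fails on at least one observation.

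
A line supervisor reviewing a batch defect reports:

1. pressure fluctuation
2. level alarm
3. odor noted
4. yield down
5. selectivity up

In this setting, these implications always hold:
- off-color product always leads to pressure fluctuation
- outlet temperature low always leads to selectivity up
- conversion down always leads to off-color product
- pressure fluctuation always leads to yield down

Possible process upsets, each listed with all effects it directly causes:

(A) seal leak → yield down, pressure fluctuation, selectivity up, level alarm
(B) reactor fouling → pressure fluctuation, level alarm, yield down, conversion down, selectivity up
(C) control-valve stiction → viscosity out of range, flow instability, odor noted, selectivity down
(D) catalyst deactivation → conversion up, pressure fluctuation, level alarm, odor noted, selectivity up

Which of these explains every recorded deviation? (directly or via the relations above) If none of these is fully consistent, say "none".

D

Checking each candidate against the observations:
(A) seal leak — pressure fluctuation +; level alarm +; odor noted -; yield down +; selectivity up +
(B) reactor fouling — does not account for odor noted
(C) control-valve stiction — fails on pressure fluctuation, level alarm, yield down, selectivity up (predicts selectivity down, not selectivity up)
(D) catalyst deactivation — pressure fluctuation +; level alarm +; odor noted +; yield down + (by pressure fluctuation → yield down); selectivity up +
(D) is the only candidate with no mismatches.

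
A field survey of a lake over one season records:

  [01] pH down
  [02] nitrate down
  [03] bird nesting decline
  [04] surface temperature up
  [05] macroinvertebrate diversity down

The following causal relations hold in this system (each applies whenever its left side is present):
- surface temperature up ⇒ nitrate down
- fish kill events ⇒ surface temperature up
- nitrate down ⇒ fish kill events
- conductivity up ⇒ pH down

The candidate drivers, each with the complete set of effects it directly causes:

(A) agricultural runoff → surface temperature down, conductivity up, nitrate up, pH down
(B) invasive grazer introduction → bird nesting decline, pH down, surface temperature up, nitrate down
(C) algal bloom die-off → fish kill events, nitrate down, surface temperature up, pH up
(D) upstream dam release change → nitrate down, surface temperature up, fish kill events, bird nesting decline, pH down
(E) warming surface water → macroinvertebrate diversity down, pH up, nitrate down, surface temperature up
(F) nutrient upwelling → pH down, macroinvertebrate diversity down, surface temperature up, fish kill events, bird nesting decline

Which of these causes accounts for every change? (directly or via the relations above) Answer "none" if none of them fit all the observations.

F

Checking each candidate against the observations:
(A) agricultural runoff — pH down match; nitrate down miss; bird nesting decline miss; surface temperature up miss; macroinvertebrate diversity down miss
(B) invasive grazer introduction — does not account for macroinvertebrate diversity down
(C) algal bloom die-off — fails on pH down, bird nesting decline, macroinvertebrate diversity down (predicts pH up, not pH down)
(D) upstream dam release change — does not account for macroinvertebrate diversity down
(E) warming surface water — pH down miss; nitrate down match; bird nesting decline miss; surface temperature up match; macroinvertebrate diversity down match
(F) nutrient upwelling — pH down match; nitrate down match (by surface temperature up → nitrate down); bird nesting decline match; surface temperature up match; macroinvertebrate diversity down match
(F) is the only candidate with no mismatches.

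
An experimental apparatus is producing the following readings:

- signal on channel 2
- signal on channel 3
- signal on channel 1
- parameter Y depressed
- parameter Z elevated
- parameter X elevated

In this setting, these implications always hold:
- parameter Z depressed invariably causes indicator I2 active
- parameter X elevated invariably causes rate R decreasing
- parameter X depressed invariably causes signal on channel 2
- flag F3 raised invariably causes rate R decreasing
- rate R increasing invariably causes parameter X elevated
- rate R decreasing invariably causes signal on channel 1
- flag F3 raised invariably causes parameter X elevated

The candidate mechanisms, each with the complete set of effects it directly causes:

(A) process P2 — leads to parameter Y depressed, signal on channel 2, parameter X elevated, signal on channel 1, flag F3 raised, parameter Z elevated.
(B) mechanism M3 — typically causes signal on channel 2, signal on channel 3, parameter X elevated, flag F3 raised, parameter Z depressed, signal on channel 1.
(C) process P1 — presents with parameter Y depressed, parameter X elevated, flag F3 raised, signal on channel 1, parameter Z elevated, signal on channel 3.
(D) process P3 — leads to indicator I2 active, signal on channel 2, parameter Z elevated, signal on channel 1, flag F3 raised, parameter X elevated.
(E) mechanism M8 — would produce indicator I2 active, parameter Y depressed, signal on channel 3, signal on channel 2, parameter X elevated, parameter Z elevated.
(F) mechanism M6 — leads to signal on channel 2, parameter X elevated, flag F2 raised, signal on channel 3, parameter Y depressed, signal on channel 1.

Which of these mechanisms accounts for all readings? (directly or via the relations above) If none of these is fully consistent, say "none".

For each candidate, compare predicted effects to what was observed:
(A) process P2 — signal on channel 2 yes; signal on channel 3 NO; signal on channel 1 yes; parameter Y depressed yes; parameter Z elevated yes; parameter X elevated yes
(B) mechanism M3 — signal on channel 2 yes; signal on channel 3 yes; signal on channel 1 yes; parameter Y depressed NO; parameter Z elevated NO; parameter X elevated yes
(C) process P1 — does not account for signal on channel 2
(D) process P3 — signal on channel 2 yes; signal on channel 3 NO; signal on channel 1 yes; parameter Y depressed NO; parameter Z elevated yes; parameter X elevated yes
(E) mechanism M8 — accounts for every observation (signal on channel 1 via parameter X elevated → rate R decreasing → signal on channel 1)
(F) mechanism M6 — signal on channel 2 yes; signal on channel 3 yes; signal on channel 1 yes; parameter Y depressed yes; parameter Z elevated NO; parameter X elevated yes
(E) alone accounts for all the evidence.

E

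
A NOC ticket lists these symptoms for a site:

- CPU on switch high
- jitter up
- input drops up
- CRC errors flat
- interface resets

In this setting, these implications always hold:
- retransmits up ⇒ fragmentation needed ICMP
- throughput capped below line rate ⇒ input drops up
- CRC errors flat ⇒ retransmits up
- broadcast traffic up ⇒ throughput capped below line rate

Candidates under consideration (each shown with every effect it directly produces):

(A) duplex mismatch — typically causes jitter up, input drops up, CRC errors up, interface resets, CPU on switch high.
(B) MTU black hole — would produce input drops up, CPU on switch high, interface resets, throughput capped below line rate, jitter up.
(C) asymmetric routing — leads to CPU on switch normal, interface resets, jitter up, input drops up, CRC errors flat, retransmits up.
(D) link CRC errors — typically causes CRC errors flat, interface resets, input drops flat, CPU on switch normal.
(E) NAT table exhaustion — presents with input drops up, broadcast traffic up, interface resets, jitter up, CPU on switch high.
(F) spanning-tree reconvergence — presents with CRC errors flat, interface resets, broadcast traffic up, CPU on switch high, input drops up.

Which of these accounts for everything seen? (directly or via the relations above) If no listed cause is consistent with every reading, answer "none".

Testing each hypothesis:
(A) duplex mismatch — CPU on switch high +; jitter up +; input drops up +; CRC errors flat -; interface resets +
(B) MTU black hole — CPU on switch high +; jitter up +; input drops up +; CRC errors flat -; interface resets +
(C) asymmetric routing — fails on CPU on switch high (predicts CPU on switch normal, not CPU on switch high)
(D) link CRC errors — CPU on switch high -; jitter up -; input drops up -; CRC errors flat +; interface resets +
(E) NAT table exhaustion — CPU on switch high +; jitter up +; input drops up +; CRC errors flat -; interface resets +
(F) spanning-tree reconvergence — CPU on switch high +; jitter up -; input drops up +; CRC errors flat +; interface resets +
None of the listed candidates fits everything.

none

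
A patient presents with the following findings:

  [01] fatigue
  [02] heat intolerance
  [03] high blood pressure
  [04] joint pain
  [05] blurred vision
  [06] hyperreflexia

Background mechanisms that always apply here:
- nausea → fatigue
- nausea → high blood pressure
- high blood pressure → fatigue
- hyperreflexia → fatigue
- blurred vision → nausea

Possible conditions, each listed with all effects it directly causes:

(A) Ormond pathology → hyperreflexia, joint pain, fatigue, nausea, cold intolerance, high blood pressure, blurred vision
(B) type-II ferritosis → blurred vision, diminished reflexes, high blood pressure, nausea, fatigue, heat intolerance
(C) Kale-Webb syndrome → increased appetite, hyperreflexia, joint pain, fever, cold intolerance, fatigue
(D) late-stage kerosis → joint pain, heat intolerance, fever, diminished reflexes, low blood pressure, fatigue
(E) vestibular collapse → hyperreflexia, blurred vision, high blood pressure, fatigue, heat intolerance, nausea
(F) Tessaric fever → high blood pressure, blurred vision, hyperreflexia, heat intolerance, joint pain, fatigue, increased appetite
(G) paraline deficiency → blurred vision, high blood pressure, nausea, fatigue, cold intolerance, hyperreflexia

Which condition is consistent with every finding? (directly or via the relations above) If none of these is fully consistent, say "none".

F

Checking each candidate against the observations:
(A) Ormond pathology — fails on heat intolerance (predicts cold intolerance, not heat intolerance)
(B) type-II ferritosis — fails on joint pain, hyperreflexia (predicts diminished reflexes, not hyperreflexia)
(C) Kale-Webb syndrome — fatigue match; heat intolerance miss; high blood pressure miss; joint pain match; blurred vision miss; hyperreflexia match
(D) late-stage kerosis — fatigue match; heat intolerance match; high blood pressure miss; joint pain match; blurred vision miss; hyperreflexia miss
(E) vestibular collapse — fatigue match; heat intolerance match; high blood pressure match; joint pain miss; blurred vision match; hyperreflexia match
(F) Tessaric fever — fatigue match; heat intolerance match; high blood pressure match; joint pain match; blurred vision match; hyperreflexia match
(G) paraline deficiency — fatigue match; heat intolerance miss; high blood pressure match; joint pain miss; blurred vision match; hyperreflexia match
Only (F) is consistent with every observation.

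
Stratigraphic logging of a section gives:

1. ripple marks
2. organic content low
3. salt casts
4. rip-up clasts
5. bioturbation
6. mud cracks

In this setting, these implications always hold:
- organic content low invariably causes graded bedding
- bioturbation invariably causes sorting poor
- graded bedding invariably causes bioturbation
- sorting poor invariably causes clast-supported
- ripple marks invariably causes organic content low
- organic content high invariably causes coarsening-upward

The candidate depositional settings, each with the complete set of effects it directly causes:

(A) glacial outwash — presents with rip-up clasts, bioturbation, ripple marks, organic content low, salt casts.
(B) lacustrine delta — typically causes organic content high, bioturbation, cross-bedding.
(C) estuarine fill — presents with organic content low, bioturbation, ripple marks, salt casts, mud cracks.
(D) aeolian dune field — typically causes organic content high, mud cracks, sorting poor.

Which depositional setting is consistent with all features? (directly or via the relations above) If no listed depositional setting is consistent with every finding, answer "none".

For each candidate, compare predicted effects to what was observed:
(A) glacial outwash — does not account for mud cracks
(B) lacustrine delta — fails on ripple marks, organic content low, salt casts, rip-up clasts, mud cracks (predicts organic content high, not organic content low)
(C) estuarine fill — ripple marks match; organic content low match; salt casts match; rip-up clasts miss; bioturbation match; mud cracks match
(D) aeolian dune field — fails on ripple marks, organic content low, salt casts, rip-up clasts, bioturbation (predicts organic content high, not organic content low)
None of the listed candidates fits everything.

none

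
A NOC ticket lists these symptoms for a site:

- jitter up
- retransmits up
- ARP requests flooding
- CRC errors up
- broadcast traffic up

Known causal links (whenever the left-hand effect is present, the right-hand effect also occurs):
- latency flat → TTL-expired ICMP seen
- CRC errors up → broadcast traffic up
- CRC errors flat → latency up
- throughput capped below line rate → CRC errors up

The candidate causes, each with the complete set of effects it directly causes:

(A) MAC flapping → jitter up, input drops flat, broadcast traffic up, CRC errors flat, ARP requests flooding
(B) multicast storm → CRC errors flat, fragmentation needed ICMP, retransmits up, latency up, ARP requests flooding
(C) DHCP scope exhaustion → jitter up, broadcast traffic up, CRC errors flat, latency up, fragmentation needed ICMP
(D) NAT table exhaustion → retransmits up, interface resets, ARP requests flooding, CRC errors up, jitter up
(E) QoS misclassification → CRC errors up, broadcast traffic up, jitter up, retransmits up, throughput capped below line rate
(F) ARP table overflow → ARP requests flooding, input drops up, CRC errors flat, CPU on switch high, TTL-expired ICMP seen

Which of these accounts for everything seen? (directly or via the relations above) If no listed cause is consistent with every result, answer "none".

D

Per-candidate check:
(A) MAC flapping — jitter up yes; retransmits up NO; ARP requests flooding yes; CRC errors up NO; broadcast traffic up yes
(B) multicast storm — fails on jitter up, CRC errors up, broadcast traffic up (predicts CRC errors flat, not CRC errors up)
(C) DHCP scope exhaustion — jitter up yes; retransmits up NO; ARP requests flooding NO; CRC errors up NO; broadcast traffic up yes
(D) NAT table exhaustion — accounts for every observation (broadcast traffic up through CRC errors up → broadcast traffic up)
(E) QoS misclassification — jitter up yes; retransmits up yes; ARP requests flooding NO; CRC errors up yes; broadcast traffic up yes
(F) ARP table overflow — jitter up NO; retransmits up NO; ARP requests flooding yes; CRC errors up NO; broadcast traffic up NO
(D) is the only candidate with no mismatches.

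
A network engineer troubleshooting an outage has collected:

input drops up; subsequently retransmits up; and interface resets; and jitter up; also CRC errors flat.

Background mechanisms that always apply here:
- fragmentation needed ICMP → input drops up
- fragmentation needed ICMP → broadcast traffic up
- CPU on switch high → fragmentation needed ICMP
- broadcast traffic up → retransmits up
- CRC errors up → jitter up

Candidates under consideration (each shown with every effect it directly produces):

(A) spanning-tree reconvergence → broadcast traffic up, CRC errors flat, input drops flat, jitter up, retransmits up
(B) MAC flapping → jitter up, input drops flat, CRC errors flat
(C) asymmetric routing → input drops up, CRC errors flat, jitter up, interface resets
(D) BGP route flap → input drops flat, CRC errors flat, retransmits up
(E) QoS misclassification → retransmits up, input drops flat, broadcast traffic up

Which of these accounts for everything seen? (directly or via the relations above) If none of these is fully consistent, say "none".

Testing each hypothesis:
(A) spanning-tree reconvergence — fails on input drops up, interface resets (predicts input drops flat, not input drops up)
(B) MAC flapping — fails on input drops up, retransmits up, interface resets (predicts input drops flat, not input drops up)
(C) asymmetric routing — input drops up yes; retransmits up NO; interface resets yes; jitter up yes; CRC errors flat yes
(D) BGP route flap — fails on input drops up, interface resets, jitter up (predicts input drops flat, not input drops up)
(E) QoS misclassification — fails on input drops up, interface resets, jitter up, CRC errors flat (predicts input drops flat, not input drops up)
No candidate is consistent with all observations.

none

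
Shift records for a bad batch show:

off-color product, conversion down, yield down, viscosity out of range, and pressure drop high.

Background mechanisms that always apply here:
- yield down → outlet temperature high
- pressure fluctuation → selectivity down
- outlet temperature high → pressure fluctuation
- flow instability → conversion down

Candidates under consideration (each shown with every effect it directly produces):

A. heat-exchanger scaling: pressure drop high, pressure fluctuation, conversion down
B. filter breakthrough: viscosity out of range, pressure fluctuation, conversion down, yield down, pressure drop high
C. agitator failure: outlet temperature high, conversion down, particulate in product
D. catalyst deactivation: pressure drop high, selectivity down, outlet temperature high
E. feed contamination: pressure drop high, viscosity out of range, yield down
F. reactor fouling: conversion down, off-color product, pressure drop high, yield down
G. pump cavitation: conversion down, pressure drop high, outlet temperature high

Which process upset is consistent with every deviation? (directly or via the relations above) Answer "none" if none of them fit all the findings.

none

For each candidate, compare predicted effects to what was observed:
(A) heat-exchanger scaling — does not account for off-color product, yield down, viscosity out of range
(B) filter breakthrough — does not account for off-color product
(C) agitator failure — does not account for off-color product, yield down, viscosity out of range, pressure drop high
(D) catalyst deactivation — does not account for off-color product, conversion down, yield down, viscosity out of range
(E) feed contamination — off-color product -; conversion down -; yield down +; viscosity out of range +; pressure drop high +
(F) reactor fouling — off-color product +; conversion down +; yield down +; viscosity out of range -; pressure drop high +
(G) pump cavitation — does not account for off-color product, yield down, viscosity out of range
No candidate is consistent with all observations.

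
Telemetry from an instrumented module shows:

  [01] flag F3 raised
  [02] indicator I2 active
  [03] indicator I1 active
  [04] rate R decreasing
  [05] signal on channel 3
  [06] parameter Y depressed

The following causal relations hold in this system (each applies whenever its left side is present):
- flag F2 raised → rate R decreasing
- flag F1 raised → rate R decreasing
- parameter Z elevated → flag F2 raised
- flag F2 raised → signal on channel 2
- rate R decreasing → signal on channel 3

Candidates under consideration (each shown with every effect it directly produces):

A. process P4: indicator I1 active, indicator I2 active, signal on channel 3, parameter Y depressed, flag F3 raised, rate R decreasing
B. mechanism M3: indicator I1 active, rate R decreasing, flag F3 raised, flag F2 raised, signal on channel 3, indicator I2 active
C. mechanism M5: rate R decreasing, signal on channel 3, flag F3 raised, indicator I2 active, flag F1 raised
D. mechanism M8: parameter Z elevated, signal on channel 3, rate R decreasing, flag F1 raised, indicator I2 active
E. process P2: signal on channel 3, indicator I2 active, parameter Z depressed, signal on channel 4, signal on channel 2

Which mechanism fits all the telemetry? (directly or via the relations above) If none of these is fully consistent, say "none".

Checking each candidate against the observations:
(A) process P4 — flag F3 raised ✓; indicator I2 active ✓; indicator I1 active ✓; rate R decreasing ✓; signal on channel 3 ✓; parameter Y depressed ✓
(B) mechanism M3 — does not account for parameter Y depressed
(C) mechanism M5 — flag F3 raised ✓; indicator I2 active ✓; indicator I1 active ✗; rate R decreasing ✓; signal on channel 3 ✓; parameter Y depressed ✗
(D) mechanism M8 — flag F3 raised ✗; indicator I2 active ✓; indicator I1 active ✗; rate R decreasing ✓; signal on channel 3 ✓; parameter Y depressed ✗
(E) process P2 — does not account for flag F3 raised, indicator I1 active, rate R decreasing, parameter Y depressed
(A) alone accounts for all the evidence.

A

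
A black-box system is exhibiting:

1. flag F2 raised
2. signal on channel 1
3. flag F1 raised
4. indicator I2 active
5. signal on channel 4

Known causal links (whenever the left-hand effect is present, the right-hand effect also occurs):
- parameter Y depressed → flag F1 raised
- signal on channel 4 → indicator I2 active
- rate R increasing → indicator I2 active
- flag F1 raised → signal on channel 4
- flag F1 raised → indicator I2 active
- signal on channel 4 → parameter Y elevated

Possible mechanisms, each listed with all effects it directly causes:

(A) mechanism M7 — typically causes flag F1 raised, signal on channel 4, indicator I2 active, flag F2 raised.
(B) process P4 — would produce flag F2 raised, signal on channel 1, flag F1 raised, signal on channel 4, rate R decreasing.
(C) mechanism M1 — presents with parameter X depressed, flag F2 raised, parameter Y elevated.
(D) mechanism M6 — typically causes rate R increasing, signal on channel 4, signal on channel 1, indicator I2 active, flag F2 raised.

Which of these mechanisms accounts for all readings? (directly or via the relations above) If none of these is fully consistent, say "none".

B

Testing each hypothesis:
(A) mechanism M7 — flag F2 raised +; signal on channel 1 -; flag F1 raised +; indicator I2 active +; signal on channel 4 +
(B) process P4 — flag F2 raised +; signal on channel 1 +; flag F1 raised +; indicator I2 active + (via signal on channel 4 → indicator I2 active); signal on channel 4 +
(C) mechanism M1 — does not account for signal on channel 1, flag F1 raised, indicator I2 active, signal on channel 4
(D) mechanism M6 — does not account for flag F1 raised
(B) is the only candidate with no mismatches.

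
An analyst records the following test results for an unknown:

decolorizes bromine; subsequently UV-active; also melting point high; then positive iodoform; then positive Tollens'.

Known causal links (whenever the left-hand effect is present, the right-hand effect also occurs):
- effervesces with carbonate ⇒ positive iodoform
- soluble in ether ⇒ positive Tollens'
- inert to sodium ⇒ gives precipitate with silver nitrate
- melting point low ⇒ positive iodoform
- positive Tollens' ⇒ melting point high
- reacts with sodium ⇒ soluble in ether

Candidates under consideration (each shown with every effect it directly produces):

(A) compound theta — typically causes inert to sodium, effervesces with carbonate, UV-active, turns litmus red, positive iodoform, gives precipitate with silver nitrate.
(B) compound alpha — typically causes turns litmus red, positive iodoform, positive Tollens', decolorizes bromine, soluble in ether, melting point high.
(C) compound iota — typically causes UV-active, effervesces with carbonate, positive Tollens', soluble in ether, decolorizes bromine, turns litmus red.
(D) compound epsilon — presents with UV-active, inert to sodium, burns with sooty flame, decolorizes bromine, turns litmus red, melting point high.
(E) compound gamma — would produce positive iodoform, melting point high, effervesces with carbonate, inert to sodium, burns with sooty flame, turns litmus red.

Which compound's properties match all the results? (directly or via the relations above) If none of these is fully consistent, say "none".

Per-candidate check:
(A) compound theta — does not account for decolorizes bromine, melting point high, positive Tollens'
(B) compound alpha — decolorizes bromine ✓; UV-active ✗; melting point high ✓; positive iodoform ✓; positive Tollens' ✓
(C) compound iota — decolorizes bromine ✓; UV-active ✓; melting point high ✓ (by positive Tollens' → melting point high); positive iodoform ✓ (by effervesces with carbonate → positive iodoform); positive Tollens' ✓
(D) compound epsilon — does not account for positive iodoform, positive Tollens'
(E) compound gamma — decolorizes bromine ✗; UV-active ✗; melting point high ✓; positive iodoform ✓; positive Tollens' ✗
Only (C) is consistent with every observation.

C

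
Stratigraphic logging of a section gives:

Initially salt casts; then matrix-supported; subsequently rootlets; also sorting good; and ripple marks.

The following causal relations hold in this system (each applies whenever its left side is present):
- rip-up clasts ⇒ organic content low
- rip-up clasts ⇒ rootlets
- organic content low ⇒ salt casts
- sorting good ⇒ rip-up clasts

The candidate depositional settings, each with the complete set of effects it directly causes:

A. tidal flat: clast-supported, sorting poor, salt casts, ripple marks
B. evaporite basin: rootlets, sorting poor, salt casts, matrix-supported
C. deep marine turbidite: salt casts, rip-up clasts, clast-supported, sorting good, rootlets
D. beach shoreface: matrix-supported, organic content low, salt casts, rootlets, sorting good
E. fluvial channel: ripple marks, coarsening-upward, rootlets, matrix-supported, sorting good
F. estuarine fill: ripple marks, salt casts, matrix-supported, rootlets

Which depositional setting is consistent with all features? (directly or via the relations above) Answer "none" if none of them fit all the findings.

Per-candidate check:
(A) tidal flat — fails on matrix-supported, rootlets, sorting good (predicts clast-supported, not matrix-supported; predicts sorting poor, not sorting good)
(B) evaporite basin — salt casts +; matrix-supported +; rootlets +; sorting good -; ripple marks -
(C) deep marine turbidite — salt casts +; matrix-supported -; rootlets +; sorting good +; ripple marks -
(D) beach shoreface — does not account for ripple marks
(E) fluvial channel — accounts for every observation (salt casts through sorting good → rip-up clasts → organic content low → salt casts)
(F) estuarine fill — salt casts +; matrix-supported +; rootlets +; sorting good -; ripple marks +
Only (E) is consistent with every observation.

E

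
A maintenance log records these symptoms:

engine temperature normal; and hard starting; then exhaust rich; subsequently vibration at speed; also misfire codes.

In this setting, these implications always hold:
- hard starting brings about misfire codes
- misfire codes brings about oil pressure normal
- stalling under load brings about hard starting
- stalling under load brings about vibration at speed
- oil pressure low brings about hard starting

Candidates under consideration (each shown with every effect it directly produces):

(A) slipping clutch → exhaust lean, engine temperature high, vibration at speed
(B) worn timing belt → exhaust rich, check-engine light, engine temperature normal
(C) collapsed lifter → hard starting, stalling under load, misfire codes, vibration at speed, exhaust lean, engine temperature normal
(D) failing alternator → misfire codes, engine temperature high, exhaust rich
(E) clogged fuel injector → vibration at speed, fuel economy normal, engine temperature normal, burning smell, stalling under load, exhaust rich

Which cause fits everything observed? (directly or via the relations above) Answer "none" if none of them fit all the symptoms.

E

Testing each hypothesis:
(A) slipping clutch — engine temperature normal miss; hard starting miss; exhaust rich miss; vibration at speed match; misfire codes miss
(B) worn timing belt — engine temperature normal match; hard starting miss; exhaust rich match; vibration at speed miss; misfire codes miss
(C) collapsed lifter — fails on exhaust rich (predicts exhaust lean, not exhaust rich)
(D) failing alternator — engine temperature normal miss; hard starting miss; exhaust rich match; vibration at speed miss; misfire codes match
(E) clogged fuel injector — accounts for every observation (hard starting through stalling under load → hard starting)
Only (E) is consistent with every observation.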